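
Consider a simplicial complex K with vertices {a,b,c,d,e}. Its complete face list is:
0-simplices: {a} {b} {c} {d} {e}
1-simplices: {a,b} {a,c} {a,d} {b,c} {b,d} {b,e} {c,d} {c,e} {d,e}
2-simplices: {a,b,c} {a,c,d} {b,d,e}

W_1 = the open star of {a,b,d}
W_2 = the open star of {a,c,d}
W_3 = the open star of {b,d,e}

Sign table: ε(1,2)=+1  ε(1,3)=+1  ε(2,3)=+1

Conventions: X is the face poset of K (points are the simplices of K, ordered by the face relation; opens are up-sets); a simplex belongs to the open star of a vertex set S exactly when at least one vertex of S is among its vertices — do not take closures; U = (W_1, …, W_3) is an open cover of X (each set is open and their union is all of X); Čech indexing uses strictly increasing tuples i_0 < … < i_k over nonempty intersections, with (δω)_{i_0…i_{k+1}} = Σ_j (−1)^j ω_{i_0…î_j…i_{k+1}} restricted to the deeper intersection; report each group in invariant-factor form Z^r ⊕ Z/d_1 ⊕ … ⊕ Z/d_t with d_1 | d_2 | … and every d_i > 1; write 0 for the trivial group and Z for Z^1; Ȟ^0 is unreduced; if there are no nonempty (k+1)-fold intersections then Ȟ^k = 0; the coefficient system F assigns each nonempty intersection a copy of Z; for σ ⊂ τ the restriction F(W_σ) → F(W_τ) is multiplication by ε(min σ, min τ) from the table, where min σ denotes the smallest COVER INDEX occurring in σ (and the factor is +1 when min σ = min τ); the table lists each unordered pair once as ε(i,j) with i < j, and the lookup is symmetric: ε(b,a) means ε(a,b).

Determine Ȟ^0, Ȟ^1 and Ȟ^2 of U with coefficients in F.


intersection data:
  W1={{a},{b},{d},{a,b},{a,c},{a,d},{b,c},{b,d},{b,e},{c,d},{d,e},{a,b,c},{a,c,d},{b,d,e}} W2={{a},{c},{d},{a,b},{a,c},{a,d},{b,c},{b,d},{c,d},{c,e},{d,e},{a,b,c},{a,c,d},{b,d,e}} W3={{b},{d},{e},{a,b},{a,d},{b,c},{b,d},{b,e},{c,d},{c,e},{d,e},{a,b,c},{a,c,d},{b,d,e}}
  W12={{a},{d},{a,b},{a,c},{a,d},{b,c},{b,d},{c,d},{d,e},{a,b,c},{a,c,d},{b,d,e}} W13={{b},{d},{a,b},{a,d},{b,c},{b,d},{b,e},{c,d},{d,e},{a,b,c},{a,c,d},{b,d,e}} W23={{d},{a,b},{a,d},{b,c},{b,d},{c,d},{c,e},{d,e},{a,b,c},{a,c,d},{b,d,e}}
  W123={{d},{a,b},{a,d},{b,c},{b,d},{c,d},{d,e},{a,b,c},{a,c,d},{b,d,e}}
C dims 3,3,1; δ0: rk 2, SNF 1^2; δ1: rk 1, SNF 1^1
Ȟ^0 = (3 − 2) − 0 = 1, so Ȟ^0 ≅ Z
Ȟ^1 = (3 − 1) − 2 = 0, so Ȟ^1 ≅ 0
Ȟ^2 = (1 − 0) − 1 = 0, so Ȟ^2 ≅ 0

Ȟ^0 = Z,  Ȟ^1 = 0,  Ȟ^2 = 0


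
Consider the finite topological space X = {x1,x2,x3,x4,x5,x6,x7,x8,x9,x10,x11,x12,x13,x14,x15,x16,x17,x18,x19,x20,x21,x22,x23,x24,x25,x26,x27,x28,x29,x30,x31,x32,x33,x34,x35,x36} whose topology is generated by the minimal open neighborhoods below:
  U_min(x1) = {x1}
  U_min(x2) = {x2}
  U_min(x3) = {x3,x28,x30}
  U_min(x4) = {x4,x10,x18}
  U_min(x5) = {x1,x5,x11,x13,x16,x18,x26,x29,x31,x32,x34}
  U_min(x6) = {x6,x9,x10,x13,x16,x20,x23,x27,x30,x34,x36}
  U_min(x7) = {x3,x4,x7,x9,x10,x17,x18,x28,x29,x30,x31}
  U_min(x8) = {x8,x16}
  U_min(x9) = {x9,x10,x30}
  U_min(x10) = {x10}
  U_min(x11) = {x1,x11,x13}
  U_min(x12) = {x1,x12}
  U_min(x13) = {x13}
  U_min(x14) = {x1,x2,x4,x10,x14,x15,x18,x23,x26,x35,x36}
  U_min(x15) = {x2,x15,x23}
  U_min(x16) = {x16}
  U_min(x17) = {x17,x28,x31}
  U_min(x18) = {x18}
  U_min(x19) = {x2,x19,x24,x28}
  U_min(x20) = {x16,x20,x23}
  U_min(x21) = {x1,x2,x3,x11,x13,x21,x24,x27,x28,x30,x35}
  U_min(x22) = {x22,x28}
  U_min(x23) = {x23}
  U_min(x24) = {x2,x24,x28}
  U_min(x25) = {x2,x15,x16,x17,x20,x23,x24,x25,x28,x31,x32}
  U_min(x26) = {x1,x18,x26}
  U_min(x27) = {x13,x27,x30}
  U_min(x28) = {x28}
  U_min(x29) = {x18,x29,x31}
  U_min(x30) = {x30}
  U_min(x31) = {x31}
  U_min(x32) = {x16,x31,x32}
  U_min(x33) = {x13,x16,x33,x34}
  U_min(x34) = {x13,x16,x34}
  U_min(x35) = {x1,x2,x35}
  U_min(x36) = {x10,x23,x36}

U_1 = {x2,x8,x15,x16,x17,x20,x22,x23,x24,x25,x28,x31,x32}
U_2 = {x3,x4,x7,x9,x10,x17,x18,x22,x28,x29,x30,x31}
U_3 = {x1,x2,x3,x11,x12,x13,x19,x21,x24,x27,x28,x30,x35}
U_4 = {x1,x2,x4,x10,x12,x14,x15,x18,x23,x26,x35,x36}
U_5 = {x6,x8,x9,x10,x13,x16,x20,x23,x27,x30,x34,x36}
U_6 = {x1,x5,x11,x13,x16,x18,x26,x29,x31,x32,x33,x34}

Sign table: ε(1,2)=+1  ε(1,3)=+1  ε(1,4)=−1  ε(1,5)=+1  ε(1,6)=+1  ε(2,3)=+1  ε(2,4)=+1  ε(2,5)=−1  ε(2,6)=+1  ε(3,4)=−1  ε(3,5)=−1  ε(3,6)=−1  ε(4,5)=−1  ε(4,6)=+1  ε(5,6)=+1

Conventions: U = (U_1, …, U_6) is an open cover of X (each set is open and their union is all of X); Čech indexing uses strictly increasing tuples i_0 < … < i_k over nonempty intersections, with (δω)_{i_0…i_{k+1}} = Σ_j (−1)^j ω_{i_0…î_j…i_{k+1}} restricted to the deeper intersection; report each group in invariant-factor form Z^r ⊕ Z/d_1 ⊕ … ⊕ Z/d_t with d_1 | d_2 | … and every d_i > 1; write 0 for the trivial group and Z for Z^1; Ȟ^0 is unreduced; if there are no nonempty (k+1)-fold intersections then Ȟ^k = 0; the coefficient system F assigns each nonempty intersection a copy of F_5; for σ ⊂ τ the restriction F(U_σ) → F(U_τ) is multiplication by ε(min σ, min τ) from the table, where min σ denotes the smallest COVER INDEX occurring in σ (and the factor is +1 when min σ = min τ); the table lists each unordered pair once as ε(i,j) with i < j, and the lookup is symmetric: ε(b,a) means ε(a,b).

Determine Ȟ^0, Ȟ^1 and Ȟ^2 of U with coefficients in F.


Ȟ^0(U;F) ≅ 0, Ȟ^1(U;F) ≅ 0, Ȟ^2(U;F) ≅ Z/5

nerve of the cover:
  U12={x17,x22,x28,x31} U13={x2,x24,x28} U14={x2,x15,x23} U15={x8,x16,x20,x23} U16={x16,x31,x32} U23={x3,x28,x30} U24={x4,x10,x18} U25={x9,x10,x30} U26={x18,x29,x31} U34={x1,x2,x12,x35} U35={x13,x27,x30} U36={x1,x11,x13} U45={x10,x23,x36} U46={x1,x18,x26} U56={x13,x16,x34}
  U123={x28} U126={x31} U134={x2} U145={x23} U156={x16} U235={x30} U245={x10} U246={x18} U346={x1} U356={x13}
C dims 6,15,10; δ0: rk_F5 6; δ1: rk_F5 9
Ȟ^0 = (6 − 6) − 0 = 0, so Ȟ^0 ≅ 0
Ȟ^1 = (15 − 9) − 6 = 0, so Ȟ^1 ≅ 0
Ȟ^2 = (10 − 0) − 9 = 1, so Ȟ^2 ≅ Z/5


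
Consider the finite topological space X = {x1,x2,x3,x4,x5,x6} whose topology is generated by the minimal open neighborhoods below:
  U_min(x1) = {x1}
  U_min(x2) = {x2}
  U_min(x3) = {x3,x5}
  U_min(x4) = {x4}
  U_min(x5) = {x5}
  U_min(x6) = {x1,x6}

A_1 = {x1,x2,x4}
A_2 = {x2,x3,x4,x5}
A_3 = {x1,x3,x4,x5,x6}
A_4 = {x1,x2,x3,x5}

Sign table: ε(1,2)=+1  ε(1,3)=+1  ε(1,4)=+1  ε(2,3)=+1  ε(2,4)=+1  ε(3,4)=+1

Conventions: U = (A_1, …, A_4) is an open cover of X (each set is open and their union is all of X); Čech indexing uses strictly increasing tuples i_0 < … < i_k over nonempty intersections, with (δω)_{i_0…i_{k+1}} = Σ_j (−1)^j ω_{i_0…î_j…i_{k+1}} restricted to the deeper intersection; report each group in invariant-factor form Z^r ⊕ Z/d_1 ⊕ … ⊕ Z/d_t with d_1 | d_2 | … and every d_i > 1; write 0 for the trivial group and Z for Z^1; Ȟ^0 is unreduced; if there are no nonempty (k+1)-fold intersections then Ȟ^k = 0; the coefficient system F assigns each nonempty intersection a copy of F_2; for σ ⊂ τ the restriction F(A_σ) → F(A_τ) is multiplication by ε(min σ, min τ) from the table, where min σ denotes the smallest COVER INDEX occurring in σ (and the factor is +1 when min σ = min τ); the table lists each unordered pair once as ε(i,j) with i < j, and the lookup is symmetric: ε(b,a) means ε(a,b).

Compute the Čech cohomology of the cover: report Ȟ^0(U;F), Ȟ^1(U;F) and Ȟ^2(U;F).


Ȟ^0(U;F) ≅ Z/2, Ȟ^1(U;F) ≅ 0 and Ȟ^2(U;F) ≅ Z/2

nonempty overlaps:
  A12={x2,x4} A13={x1,x4} A14={x1,x2} A23={x3,x4,x5} A24={x2,x3,x5} A34={x1,x3,x5}
  A123={x4} A124={x2} A134={x1} A234={x3,x5}
C dims 4,6,4; δ0: rk_F2 3; δ1: rk_F2 3
degree 0: 4−3−0 = 1 → Ȟ^0 ≅ Z/2
degree 1: 6−3−3 = 0 → Ȟ^1 ≅ 0
degree 2: 4−0−3 = 1 → Ȟ^2 ≅ Z/2


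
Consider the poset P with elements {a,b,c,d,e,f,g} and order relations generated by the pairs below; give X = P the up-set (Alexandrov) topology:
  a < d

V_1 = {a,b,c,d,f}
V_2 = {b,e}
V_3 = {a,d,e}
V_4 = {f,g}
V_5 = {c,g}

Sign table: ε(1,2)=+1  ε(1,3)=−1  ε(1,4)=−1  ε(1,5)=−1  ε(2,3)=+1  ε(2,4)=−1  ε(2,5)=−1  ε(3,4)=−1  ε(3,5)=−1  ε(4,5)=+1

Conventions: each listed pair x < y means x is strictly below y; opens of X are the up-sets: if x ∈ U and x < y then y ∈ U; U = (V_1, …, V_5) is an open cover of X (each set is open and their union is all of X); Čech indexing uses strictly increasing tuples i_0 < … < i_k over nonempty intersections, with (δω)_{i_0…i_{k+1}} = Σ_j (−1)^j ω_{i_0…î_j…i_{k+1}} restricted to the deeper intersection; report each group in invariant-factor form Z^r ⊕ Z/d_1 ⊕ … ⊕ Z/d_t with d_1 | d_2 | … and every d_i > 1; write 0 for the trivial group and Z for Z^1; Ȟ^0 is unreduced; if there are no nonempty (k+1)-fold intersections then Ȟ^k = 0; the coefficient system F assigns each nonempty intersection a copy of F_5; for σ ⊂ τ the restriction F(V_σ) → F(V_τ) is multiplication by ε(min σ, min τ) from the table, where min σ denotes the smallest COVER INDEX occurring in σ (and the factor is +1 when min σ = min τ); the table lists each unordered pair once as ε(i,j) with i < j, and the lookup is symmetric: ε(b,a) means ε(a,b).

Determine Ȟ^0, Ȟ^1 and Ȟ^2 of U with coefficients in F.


nerve of the cover:
  V12={b} V13={a,d} V14={f} V15={c} V23={e} V45={g}
C dims 5,6; δ0: rk_F5 5
Ȟ^0 = (5 − 5) − 0 = 0, so Ȟ^0 ≅ 0
Ȟ^1 = (6 − 0) − 5 = 1, so Ȟ^1 ≅ Z/5
Ȟ^2 = (0 − 0) − 0 = 0, so Ȟ^2 ≅ 0

Ȟ^0 = 0, Ȟ^1 = Z/5 and Ȟ^2 = 0


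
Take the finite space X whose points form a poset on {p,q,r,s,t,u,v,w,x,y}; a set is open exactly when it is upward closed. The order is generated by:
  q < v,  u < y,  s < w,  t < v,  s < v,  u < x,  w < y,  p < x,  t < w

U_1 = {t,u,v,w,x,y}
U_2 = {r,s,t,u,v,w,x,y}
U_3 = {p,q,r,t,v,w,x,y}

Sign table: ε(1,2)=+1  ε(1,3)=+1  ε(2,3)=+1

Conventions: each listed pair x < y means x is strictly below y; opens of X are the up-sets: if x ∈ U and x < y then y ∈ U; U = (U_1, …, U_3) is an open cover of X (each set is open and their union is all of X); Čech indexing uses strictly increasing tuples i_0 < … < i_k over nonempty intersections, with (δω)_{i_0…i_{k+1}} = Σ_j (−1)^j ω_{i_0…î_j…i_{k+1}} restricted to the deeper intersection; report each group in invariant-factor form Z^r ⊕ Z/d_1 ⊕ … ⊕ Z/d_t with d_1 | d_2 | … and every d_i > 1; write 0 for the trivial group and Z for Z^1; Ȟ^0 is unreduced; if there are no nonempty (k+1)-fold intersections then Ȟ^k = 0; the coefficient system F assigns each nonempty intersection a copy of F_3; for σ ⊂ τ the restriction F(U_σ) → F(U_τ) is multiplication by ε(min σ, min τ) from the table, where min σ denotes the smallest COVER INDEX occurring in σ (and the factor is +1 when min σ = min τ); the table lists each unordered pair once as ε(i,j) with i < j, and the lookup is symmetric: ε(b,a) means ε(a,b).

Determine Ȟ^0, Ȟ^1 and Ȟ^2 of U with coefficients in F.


Ȟ^0 = Z/3,  Ȟ^1 = 0,  Ȟ^2 = 0

nonempty overlaps:
  U12={t,u,v,w,x,y} U13={t,v,w,x,y} U23={r,t,v,w,x,y}
  U123={t,v,w,x,y}
C dims 3,3,1; δ0: rk_F3 2; δ1: rk_F3 1
degree 0: 3−2−0 = 1 → Ȟ^0 ≅ Z/3
degree 1: 3−1−2 = 0 → Ȟ^1 ≅ 0
degree 2: 1−0−1 = 0 → Ȟ^2 ≅ 0


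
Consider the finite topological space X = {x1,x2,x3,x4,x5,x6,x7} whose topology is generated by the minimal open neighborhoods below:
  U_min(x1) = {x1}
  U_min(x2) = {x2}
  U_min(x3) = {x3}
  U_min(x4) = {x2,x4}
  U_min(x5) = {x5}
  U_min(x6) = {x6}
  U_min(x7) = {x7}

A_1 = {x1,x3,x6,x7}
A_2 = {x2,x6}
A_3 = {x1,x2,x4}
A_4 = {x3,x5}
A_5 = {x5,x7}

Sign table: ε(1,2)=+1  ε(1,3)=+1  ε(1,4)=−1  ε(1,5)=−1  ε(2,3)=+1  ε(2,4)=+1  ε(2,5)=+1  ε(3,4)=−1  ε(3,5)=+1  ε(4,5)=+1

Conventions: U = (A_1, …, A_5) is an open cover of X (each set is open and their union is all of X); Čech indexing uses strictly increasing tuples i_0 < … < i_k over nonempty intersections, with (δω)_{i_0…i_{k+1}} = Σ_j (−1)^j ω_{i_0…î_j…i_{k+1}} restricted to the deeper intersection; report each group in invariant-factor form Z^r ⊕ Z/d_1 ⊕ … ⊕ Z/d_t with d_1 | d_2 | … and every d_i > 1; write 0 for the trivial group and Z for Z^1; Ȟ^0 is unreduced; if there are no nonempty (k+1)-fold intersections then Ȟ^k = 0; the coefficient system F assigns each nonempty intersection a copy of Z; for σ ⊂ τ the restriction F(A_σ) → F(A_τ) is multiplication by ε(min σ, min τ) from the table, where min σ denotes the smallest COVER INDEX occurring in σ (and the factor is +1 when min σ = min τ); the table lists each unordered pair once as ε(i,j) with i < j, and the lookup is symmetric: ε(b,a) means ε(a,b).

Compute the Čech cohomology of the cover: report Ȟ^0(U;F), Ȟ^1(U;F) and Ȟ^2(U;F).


Ȟ^0 = Z; Ȟ^1 = Z^2; Ȟ^2 = 0

nonempty overlaps:
  A12={x6} A13={x1} A14={x3} A15={x7} A23={x2} A45={x5}
C dims 5,6; δ0: rk 4, SNF 1^4
degree 0: 5−4−0 = 1 → Ȟ^0 ≅ Z
degree 1: 6−0−4 = 2 → Ȟ^1 ≅ Z^2
degree 2: 0−0−0 = 0 → Ȟ^2 ≅ 0


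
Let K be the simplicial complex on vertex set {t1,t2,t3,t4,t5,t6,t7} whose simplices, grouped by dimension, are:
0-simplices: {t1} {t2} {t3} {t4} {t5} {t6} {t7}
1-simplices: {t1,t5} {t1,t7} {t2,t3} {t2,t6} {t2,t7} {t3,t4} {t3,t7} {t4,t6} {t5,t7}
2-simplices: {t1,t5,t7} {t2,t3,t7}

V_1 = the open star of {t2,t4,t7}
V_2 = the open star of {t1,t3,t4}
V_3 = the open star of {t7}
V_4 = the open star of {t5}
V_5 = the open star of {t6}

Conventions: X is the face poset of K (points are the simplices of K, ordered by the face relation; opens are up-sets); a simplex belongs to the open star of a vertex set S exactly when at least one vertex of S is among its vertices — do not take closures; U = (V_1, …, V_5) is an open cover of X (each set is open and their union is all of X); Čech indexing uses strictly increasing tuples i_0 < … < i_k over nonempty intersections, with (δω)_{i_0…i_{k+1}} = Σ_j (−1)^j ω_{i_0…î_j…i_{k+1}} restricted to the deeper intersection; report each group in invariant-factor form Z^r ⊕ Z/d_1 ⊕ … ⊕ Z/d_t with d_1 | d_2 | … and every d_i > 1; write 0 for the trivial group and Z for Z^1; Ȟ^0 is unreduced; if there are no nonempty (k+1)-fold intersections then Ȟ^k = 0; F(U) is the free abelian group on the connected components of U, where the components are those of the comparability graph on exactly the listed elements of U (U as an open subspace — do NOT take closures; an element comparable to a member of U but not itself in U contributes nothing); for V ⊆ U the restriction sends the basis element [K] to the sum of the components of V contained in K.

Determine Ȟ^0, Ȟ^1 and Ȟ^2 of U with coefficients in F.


nerve simplices:
  V1={{t2},{t4},{t7},{t1,t7},{t2,t3},{t2,t6},{t2,t7},{t3,t4},{t3,t7},{t4,t6},{t5,t7},{t1,t5,t7},{t2,t3,t7}} V2={{t1},{t3},{t4},{t1,t5},{t1,t7},{t2,t3},{t3,t4},{t3,t7},{t4,t6},{t1,t5,t7},{t2,t3,t7}} V3={{t7},{t1,t7},{t2,t7},{t3,t7},{t5,t7},{t1,t5,t7},{t2,t3,t7}} V4={{t5},{t1,t5},{t5,t7},{t1,t5,t7}} V5={{t6},{t2,t6},{t4,t6}}
  V12={{t4},{t1,t7},{t2,t3},{t3,t4},{t3,t7},{t4,t6},{t1,t5,t7},{t2,t3,t7}} V13={{t7},{t1,t7},{t2,t7},{t3,t7},{t5,t7},{t1,t5,t7},{t2,t3,t7}} V14={{t5,t7},{t1,t5,t7}} V15={{t2,t6},{t4,t6}} V23={{t1,t7},{t3,t7},{t1,t5,t7},{t2,t3,t7}} V24={{t1,t5},{t1,t5,t7}} V25={{t4,t6}} V34={{t5,t7},{t1,t5,t7}}
  V123={{t1,t7},{t3,t7},{t1,t5,t7},{t2,t3,t7}} V124={{t1,t5,t7}} V125={{t4,t6}} V134={{t5,t7},{t1,t5,t7}} V234={{t1,t5,t7}}
  V1234={{t1,t5,t7}}
components per intersection:
  V1: {{t2},{t7},{t1,t7},{t2,t3},{t2,t6},{t2,t7},{t3,t7},{t5,t7},{t1,t5,t7},{t2,t3,t7}} {{t4},{t3,t4},{t4,t6}}
  V2: {{t1},{t1,t5},{t1,t7},{t1,t5,t7}} {{t3},{t4},{t2,t3},{t3,t4},{t3,t7},{t4,t6},{t2,t3,t7}}
  V3: {{t7},{t1,t7},{t2,t7},{t3,t7},{t5,t7},{t1,t5,t7},{t2,t3,t7}}
  V4: {{t5},{t1,t5},{t5,t7},{t1,t5,t7}}
  V5: {{t6},{t2,t6},{t4,t6}}
  V12: {{t4},{t3,t4},{t4,t6}} {{t1,t7},{t1,t5,t7}} {{t2,t3},{t3,t7},{t2,t3,t7}}
  V13: {{t7},{t1,t7},{t2,t7},{t3,t7},{t5,t7},{t1,t5,t7},{t2,t3,t7}}
  V14: {{t5,t7},{t1,t5,t7}}
  V15: {{t2,t6}} {{t4,t6}}
  V23: {{t1,t7},{t1,t5,t7}} {{t3,t7},{t2,t3,t7}}
  V24: {{t1,t5},{t1,t5,t7}}
  V25: {{t4,t6}}
  V34: {{t5,t7},{t1,t5,t7}}
  V123: {{t1,t7},{t1,t5,t7}} {{t3,t7},{t2,t3,t7}}
  V124: {{t1,t5,t7}}
  V125: {{t4,t6}}
  V134: {{t5,t7},{t1,t5,t7}}
  V234: {{t1,t5,t7}}
  V1234: {{t1,t5,t7}}
C dims 7,12,6,1; δ0: rk 6, SNF 1^6; δ1: rk 5, SNF 1^5; δ2: rk 1, SNF 1^1
degree 0: 7−6−0 = 1 → Ȟ^0 ≅ Z
degree 1: 12−5−6 = 1 → Ȟ^1 ≅ Z
degree 2: 6−1−5 = 0 → Ȟ^2 ≅ 0

Ȟ^0(U;F) ≅ Z,  Ȟ^1(U;F) ≅ Z,  Ȟ^2(U;F) ≅ 0


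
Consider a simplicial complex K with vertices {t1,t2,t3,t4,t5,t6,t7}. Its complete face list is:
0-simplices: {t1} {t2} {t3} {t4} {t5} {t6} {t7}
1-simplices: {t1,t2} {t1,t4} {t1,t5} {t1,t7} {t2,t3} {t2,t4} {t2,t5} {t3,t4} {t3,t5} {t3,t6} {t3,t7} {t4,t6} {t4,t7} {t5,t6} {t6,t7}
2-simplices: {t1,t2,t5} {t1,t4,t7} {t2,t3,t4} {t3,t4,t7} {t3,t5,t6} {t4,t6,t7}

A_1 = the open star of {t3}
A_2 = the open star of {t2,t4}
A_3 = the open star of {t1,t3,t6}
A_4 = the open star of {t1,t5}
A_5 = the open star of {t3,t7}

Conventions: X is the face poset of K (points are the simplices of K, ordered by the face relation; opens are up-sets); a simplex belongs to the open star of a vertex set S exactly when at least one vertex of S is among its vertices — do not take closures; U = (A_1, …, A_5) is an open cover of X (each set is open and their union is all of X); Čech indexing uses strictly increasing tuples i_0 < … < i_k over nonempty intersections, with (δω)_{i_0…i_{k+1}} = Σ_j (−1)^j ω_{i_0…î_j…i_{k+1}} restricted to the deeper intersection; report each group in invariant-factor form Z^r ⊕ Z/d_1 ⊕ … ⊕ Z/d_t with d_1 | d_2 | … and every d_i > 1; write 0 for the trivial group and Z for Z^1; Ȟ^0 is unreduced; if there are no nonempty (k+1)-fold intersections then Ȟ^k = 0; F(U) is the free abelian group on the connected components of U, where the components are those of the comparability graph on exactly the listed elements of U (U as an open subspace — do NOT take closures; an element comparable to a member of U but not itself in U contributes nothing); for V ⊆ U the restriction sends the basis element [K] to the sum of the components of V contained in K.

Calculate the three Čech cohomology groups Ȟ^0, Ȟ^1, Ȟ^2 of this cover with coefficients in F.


cover nerve:
  A1={{t3},{t2,t3},{t3,t4},{t3,t5},{t3,t6},{t3,t7},{t2,t3,t4},{t3,t4,t7},{t3,t5,t6}} A2={{t2},{t4},{t1,t2},{t1,t4},{t2,t3},{t2,t4},{t2,t5},{t3,t4},{t4,t6},{t4,t7},{t1,t2,t5},{t1,t4,t7},{t2,t3,t4},{t3,t4,t7},{t4,t6,t7}} A3={{t1},{t3},{t6},{t1,t2},{t1,t4},{t1,t5},{t1,t7},{t2,t3},{t3,t4},{t3,t5},{t3,t6},{t3,t7},{t4,t6},{t5,t6},{t6,t7},{t1,t2,t5},{t1,t4,t7},{t2,t3,t4},{t3,t4,t7},{t3,t5,t6},{t4,t6,t7}} A4={{t1},{t5},{t1,t2},{t1,t4},{t1,t5},{t1,t7},{t2,t5},{t3,t5},{t5,t6},{t1,t2,t5},{t1,t4,t7},{t3,t5,t6}} A5={{t3},{t7},{t1,t7},{t2,t3},{t3,t4},{t3,t5},{t3,t6},{t3,t7},{t4,t7},{t6,t7},{t1,t4,t7},{t2,t3,t4},{t3,t4,t7},{t3,t5,t6},{t4,t6,t7}}
  A12={{t2,t3},{t3,t4},{t2,t3,t4},{t3,t4,t7}} A13={{t3},{t2,t3},{t3,t4},{t3,t5},{t3,t6},{t3,t7},{t2,t3,t4},{t3,t4,t7},{t3,t5,t6}} A14={{t3,t5},{t3,t5,t6}} A15={{t3},{t2,t3},{t3,t4},{t3,t5},{t3,t6},{t3,t7},{t2,t3,t4},{t3,t4,t7},{t3,t5,t6}} A23={{t1,t2},{t1,t4},{t2,t3},{t3,t4},{t4,t6},{t1,t2,t5},{t1,t4,t7},{t2,t3,t4},{t3,t4,t7},{t4,t6,t7}} A24={{t1,t2},{t1,t4},{t2,t5},{t1,t2,t5},{t1,t4,t7}} A25={{t2,t3},{t3,t4},{t4,t7},{t1,t4,t7},{t2,t3,t4},{t3,t4,t7},{t4,t6,t7}} A34={{t1},{t1,t2},{t1,t4},{t1,t5},{t1,t7},{t3,t5},{t5,t6},{t1,t2,t5},{t1,t4,t7},{t3,t5,t6}} A35={{t3},{t1,t7},{t2,t3},{t3,t4},{t3,t5},{t3,t6},{t3,t7},{t6,t7},{t1,t4,t7},{t2,t3,t4},{t3,t4,t7},{t3,t5,t6},{t4,t6,t7}} A45={{t1,t7},{t3,t5},{t1,t4,t7},{t3,t5,t6}}
  A123={{t2,t3},{t3,t4},{t2,t3,t4},{t3,t4,t7}} A125={{t2,t3},{t3,t4},{t2,t3,t4},{t3,t4,t7}} A134={{t3,t5},{t3,t5,t6}} A135={{t3},{t2,t3},{t3,t4},{t3,t5},{t3,t6},{t3,t7},{t2,t3,t4},{t3,t4,t7},{t3,t5,t6}} A145={{t3,t5},{t3,t5,t6}} A234={{t1,t2},{t1,t4},{t1,t2,t5},{t1,t4,t7}} A235={{t2,t3},{t3,t4},{t1,t4,t7},{t2,t3,t4},{t3,t4,t7},{t4,t6,t7}} A245={{t1,t4,t7}} A345={{t1,t7},{t3,t5},{t1,t4,t7},{t3,t5,t6}}
  A1235={{t2,t3},{t3,t4},{t2,t3,t4},{t3,t4,t7}} A1345={{t3,t5},{t3,t5,t6}} A2345={{t1,t4,t7}}
components per intersection:
  A1: {{t3},{t2,t3},{t3,t4},{t3,t5},{t3,t6},{t3,t7},{t2,t3,t4},{t3,t4,t7},{t3,t5,t6}}
  A2: {{t2},{t4},{t1,t2},{t1,t4},{t2,t3},{t2,t4},{t2,t5},{t3,t4},{t4,t6},{t4,t7},{t1,t2,t5},{t1,t4,t7},{t2,t3,t4},{t3,t4,t7},{t4,t6,t7}}
  A3: {{t1},{t1,t2},{t1,t4},{t1,t5},{t1,t7},{t1,t2,t5},{t1,t4,t7}} {{t3},{t6},{t2,t3},{t3,t4},{t3,t5},{t3,t6},{t3,t7},{t4,t6},{t5,t6},{t6,t7},{t2,t3,t4},{t3,t4,t7},{t3,t5,t6},{t4,t6,t7}}
  A4: {{t1},{t5},{t1,t2},{t1,t4},{t1,t5},{t1,t7},{t2,t5},{t3,t5},{t5,t6},{t1,t2,t5},{t1,t4,t7},{t3,t5,t6}}
  A5: {{t3},{t7},{t1,t7},{t2,t3},{t3,t4},{t3,t5},{t3,t6},{t3,t7},{t4,t7},{t6,t7},{t1,t4,t7},{t2,t3,t4},{t3,t4,t7},{t3,t5,t6},{t4,t6,t7}}
  A12: {{t2,t3},{t3,t4},{t2,t3,t4},{t3,t4,t7}}
  A13: {{t3},{t2,t3},{t3,t4},{t3,t5},{t3,t6},{t3,t7},{t2,t3,t4},{t3,t4,t7},{t3,t5,t6}}
  A14: {{t3,t5},{t3,t5,t6}}
  A15: {{t3},{t2,t3},{t3,t4},{t3,t5},{t3,t6},{t3,t7},{t2,t3,t4},{t3,t4,t7},{t3,t5,t6}}
  A23: {{t1,t2},{t1,t2,t5}} {{t1,t4},{t1,t4,t7}} {{t2,t3},{t3,t4},{t2,t3,t4},{t3,t4,t7}} {{t4,t6},{t4,t6,t7}}
  A24: {{t1,t2},{t2,t5},{t1,t2,t5}} {{t1,t4},{t1,t4,t7}}
  A25: {{t2,t3},{t3,t4},{t4,t7},{t1,t4,t7},{t2,t3,t4},{t3,t4,t7},{t4,t6,t7}}
  A34: {{t1},{t1,t2},{t1,t4},{t1,t5},{t1,t7},{t1,t2,t5},{t1,t4,t7}} {{t3,t5},{t5,t6},{t3,t5,t6}}
  A35: {{t3},{t2,t3},{t3,t4},{t3,t5},{t3,t6},{t3,t7},{t2,t3,t4},{t3,t4,t7},{t3,t5,t6}} {{t1,t7},{t1,t4,t7}} {{t6,t7},{t4,t6,t7}}
  A45: {{t1,t7},{t1,t4,t7}} {{t3,t5},{t3,t5,t6}}
  A123: {{t2,t3},{t3,t4},{t2,t3,t4},{t3,t4,t7}}
  A125: {{t2,t3},{t3,t4},{t2,t3,t4},{t3,t4,t7}}
  A134: {{t3,t5},{t3,t5,t6}}
  A135: {{t3},{t2,t3},{t3,t4},{t3,t5},{t3,t6},{t3,t7},{t2,t3,t4},{t3,t4,t7},{t3,t5,t6}}
  A145: {{t3,t5},{t3,t5,t6}}
  A234: {{t1,t2},{t1,t2,t5}} {{t1,t4},{t1,t4,t7}}
  A235: {{t2,t3},{t3,t4},{t2,t3,t4},{t3,t4,t7}} {{t1,t4,t7}} {{t4,t6,t7}}
  A245: {{t1,t4,t7}}
  A345: {{t1,t7},{t1,t4,t7}} {{t3,t5},{t3,t5,t6}}
  A1235: {{t2,t3},{t3,t4},{t2,t3,t4},{t3,t4,t7}}
  A1345: {{t3,t5},{t3,t5,t6}}
  A2345: {{t1,t4,t7}}
C dims 6,18,13,3; δ0: rk 5, SNF 1^5; δ1: rk 10, SNF 1^10; δ2: rk 3, SNF 1^3
Ȟ^0: (6−5)−0=1 ⇒ Z
Ȟ^1: (18−10)−5=3 ⇒ Z^3
Ȟ^2: (13−3)−10=0 ⇒ 0

Ȟ^0 ≅ Z,  Ȟ^1 ≅ Z^3,  Ȟ^2 ≅ 0


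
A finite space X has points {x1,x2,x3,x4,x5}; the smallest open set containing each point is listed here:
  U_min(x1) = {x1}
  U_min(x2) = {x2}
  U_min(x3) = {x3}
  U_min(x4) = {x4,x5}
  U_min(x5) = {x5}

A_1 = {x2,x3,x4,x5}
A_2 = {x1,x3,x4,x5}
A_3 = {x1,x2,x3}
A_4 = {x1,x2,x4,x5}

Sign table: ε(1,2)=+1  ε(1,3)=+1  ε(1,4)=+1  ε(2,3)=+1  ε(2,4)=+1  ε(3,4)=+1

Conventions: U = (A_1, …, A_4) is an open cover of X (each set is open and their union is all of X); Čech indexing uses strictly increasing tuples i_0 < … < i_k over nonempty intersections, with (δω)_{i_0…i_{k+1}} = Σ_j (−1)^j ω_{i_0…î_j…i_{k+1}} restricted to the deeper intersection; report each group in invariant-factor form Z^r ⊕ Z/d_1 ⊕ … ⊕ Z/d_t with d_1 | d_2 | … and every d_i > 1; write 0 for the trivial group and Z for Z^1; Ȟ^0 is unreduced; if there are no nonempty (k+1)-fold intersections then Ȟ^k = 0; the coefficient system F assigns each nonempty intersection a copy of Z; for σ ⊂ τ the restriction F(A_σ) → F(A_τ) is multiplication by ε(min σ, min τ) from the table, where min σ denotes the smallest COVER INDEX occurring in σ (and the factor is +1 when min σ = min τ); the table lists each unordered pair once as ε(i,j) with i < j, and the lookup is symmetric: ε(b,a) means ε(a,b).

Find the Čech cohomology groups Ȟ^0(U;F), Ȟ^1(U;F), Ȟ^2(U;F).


cover nerve:
  A12={x3,x4,x5} A13={x2,x3} A14={x2,x4,x5} A23={x1,x3} A24={x1,x4,x5} A34={x1,x2}
  A123={x3} A124={x4,x5} A134={x2} A234={x1}
C dims 4,6,4; δ0: rk 3, SNF 1^3; δ1: rk 3, SNF 1^3
Ȟ^0: (4−3)−0=1 ⇒ Z
Ȟ^1: (6−3)−3=0 ⇒ 0
Ȟ^2: (4−0)−3=1 ⇒ Z

Ȟ^0(U;F) ≅ Z, Ȟ^1(U;F) ≅ 0 and Ȟ^2(U;F) ≅ Z


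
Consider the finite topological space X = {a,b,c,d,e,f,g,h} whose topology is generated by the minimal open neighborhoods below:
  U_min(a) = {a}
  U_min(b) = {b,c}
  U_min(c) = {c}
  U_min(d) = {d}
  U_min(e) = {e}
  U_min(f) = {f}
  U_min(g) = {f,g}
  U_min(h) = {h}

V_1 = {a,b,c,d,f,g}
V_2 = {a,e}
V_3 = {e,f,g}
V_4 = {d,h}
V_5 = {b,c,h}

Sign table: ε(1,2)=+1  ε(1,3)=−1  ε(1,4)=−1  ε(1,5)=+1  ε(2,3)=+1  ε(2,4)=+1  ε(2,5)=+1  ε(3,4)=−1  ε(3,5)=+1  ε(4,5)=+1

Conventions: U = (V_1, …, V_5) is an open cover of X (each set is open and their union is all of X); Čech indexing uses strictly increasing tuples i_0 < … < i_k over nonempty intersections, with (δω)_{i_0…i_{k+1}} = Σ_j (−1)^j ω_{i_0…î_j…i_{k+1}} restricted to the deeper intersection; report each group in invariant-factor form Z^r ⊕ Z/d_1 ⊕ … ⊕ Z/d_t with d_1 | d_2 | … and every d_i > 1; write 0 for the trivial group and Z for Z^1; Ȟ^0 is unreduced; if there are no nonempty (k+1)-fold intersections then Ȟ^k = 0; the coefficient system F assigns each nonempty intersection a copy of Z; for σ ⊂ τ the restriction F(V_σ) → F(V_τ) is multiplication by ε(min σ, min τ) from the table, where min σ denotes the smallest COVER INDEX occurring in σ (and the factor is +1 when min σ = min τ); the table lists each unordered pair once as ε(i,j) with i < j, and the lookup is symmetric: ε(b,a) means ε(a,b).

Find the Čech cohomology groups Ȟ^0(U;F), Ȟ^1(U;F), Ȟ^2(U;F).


Ȟ^0(U;F) ≅ 0, Ȟ^1(U;F) ≅ Z ⊕ Z/2, Ȟ^2(U;F) ≅ 0

nerve simplices:
  V12={a} V13={f,g} V14={d} V15={b,c} V23={e} V45={h}
C dims 5,6; δ0: rk 5, SNF 1^4·2
degree 0: 5−5−0 = 0 → Ȟ^0 ≅ 0
degree 1: 6−0−5 = 1 plus torsion [2] → Ȟ^1 ≅ Z ⊕ Z/2
degree 2: 0−0−0 = 0 → Ȟ^2 ≅ 0


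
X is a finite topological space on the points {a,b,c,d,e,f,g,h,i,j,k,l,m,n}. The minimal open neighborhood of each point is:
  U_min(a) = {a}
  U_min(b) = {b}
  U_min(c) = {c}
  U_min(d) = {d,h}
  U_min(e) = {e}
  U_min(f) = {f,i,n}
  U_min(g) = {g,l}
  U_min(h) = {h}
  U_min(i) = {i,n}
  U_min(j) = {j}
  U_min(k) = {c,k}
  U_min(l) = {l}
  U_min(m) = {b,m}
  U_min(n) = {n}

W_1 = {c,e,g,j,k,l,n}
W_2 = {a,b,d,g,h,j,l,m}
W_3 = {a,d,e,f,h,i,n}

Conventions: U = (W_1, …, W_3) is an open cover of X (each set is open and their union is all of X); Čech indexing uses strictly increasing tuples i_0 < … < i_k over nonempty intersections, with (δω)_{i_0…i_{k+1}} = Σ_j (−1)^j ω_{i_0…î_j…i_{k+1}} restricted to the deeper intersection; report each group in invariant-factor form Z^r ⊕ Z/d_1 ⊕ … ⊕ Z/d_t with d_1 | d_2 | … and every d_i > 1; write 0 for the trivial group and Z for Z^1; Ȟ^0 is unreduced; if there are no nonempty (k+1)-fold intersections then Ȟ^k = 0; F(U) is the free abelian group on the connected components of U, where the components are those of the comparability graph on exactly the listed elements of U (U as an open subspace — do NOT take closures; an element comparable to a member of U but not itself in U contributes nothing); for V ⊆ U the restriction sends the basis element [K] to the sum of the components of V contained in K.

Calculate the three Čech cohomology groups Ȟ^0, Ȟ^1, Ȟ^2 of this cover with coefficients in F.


nonempty intersections:
  W12={g,j,l} W13={e,n} W23={a,d,h}
components per intersection:
  W1: {c,k} {e} {g,l} {j} {n}
  W2: {a} {b,m} {d,h} {g,l} {j}
  W3: {a} {d,h} {e} {f,i,n}
  W12: {g,l} {j}
  W13: {e} {n}
  W23: {a} {d,h}
C dims 14,6; δ0: rk 6, SNF 1^6
Ȟ^0: (14−6)−0=8 ⇒ Z^8
Ȟ^1: (6−0)−6=0 ⇒ 0
Ȟ^2: (0−0)−0=0 ⇒ 0

Ȟ^0 ≅ Z^8; Ȟ^1 ≅ 0; Ȟ^2 ≅ 0


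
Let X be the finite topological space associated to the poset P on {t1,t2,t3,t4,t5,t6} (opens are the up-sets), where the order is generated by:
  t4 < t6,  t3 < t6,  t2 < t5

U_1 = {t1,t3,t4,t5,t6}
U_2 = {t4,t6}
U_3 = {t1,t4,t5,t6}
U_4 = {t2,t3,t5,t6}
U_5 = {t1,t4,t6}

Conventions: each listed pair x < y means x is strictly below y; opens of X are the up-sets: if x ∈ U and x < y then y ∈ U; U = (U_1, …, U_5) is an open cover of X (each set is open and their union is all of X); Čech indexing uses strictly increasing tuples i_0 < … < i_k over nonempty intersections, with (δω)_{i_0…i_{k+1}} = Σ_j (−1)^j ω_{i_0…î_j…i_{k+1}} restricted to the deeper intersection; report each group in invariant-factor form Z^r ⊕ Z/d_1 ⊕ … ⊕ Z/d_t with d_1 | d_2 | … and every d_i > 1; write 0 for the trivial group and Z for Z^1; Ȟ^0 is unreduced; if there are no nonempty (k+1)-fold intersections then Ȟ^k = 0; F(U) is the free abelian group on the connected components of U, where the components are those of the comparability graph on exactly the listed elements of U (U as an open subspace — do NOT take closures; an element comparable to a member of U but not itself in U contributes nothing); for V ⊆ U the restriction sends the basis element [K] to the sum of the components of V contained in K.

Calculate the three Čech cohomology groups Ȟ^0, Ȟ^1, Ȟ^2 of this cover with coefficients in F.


Ȟ^0 ≅ Z^3, Ȟ^1 ≅ 0 and Ȟ^2 ≅ 0

nonempty overlaps:
  U12={t4,t6} U13={t1,t4,t5,t6} U14={t3,t5,t6} U15={t1,t4,t6} U23={t4,t6} U24={t6} U25={t4,t6} U34={t5,t6} U35={t1,t4,t6} U45={t6}
  U123={t4,t6} U124={t6} U125={t4,t6} U134={t5,t6} U135={t1,t4,t6} U145={t6} U234={t6} U235={t4,t6} U245={t6} U345={t6}
  U1234={t6} U1235={t4,t6} U1245={t6} U1345={t6} U2345={t6}
  U12345={t6}
components per intersection:
  U1: {t1} {t3,t4,t6} {t5}
  U2: {t4,t6}
  U3: {t1} {t4,t6} {t5}
  U4: {t2,t5} {t3,t6}
  U5: {t1} {t4,t6}
  U12: {t4,t6}
  U13: {t1} {t4,t6} {t5}
  U14: {t3,t6} {t5}
  U15: {t1} {t4,t6}
  U23: {t4,t6}
  U24: {t6}
  U25: {t4,t6}
  U34: {t5} {t6}
  U35: {t1} {t4,t6}
  U45: {t6}
  U123: {t4,t6}
  U124: {t6}
  U125: {t4,t6}
  U134: {t5} {t6}
  U135: {t1} {t4,t6}
  U145: {t6}
  U234: {t6}
  U235: {t4,t6}
  U245: {t6}
  U345: {t6}
  U1234: {t6}
  U1235: {t4,t6}
  U1245: {t6}
  U1345: {t6}
  U2345: {t6}
  U12345: {t6}
C dims 11,16,12,5; δ0: rk 8, SNF 1^8; δ1: rk 8, SNF 1^8; δ2: rk 4, SNF 1^4
degree 0: 11−8−0 = 3 → Ȟ^0 ≅ Z^3
degree 1: 16−8−8 = 0 → Ȟ^1 ≅ 0
degree 2: 12−4−8 = 0 → Ȟ^2 ≅ 0


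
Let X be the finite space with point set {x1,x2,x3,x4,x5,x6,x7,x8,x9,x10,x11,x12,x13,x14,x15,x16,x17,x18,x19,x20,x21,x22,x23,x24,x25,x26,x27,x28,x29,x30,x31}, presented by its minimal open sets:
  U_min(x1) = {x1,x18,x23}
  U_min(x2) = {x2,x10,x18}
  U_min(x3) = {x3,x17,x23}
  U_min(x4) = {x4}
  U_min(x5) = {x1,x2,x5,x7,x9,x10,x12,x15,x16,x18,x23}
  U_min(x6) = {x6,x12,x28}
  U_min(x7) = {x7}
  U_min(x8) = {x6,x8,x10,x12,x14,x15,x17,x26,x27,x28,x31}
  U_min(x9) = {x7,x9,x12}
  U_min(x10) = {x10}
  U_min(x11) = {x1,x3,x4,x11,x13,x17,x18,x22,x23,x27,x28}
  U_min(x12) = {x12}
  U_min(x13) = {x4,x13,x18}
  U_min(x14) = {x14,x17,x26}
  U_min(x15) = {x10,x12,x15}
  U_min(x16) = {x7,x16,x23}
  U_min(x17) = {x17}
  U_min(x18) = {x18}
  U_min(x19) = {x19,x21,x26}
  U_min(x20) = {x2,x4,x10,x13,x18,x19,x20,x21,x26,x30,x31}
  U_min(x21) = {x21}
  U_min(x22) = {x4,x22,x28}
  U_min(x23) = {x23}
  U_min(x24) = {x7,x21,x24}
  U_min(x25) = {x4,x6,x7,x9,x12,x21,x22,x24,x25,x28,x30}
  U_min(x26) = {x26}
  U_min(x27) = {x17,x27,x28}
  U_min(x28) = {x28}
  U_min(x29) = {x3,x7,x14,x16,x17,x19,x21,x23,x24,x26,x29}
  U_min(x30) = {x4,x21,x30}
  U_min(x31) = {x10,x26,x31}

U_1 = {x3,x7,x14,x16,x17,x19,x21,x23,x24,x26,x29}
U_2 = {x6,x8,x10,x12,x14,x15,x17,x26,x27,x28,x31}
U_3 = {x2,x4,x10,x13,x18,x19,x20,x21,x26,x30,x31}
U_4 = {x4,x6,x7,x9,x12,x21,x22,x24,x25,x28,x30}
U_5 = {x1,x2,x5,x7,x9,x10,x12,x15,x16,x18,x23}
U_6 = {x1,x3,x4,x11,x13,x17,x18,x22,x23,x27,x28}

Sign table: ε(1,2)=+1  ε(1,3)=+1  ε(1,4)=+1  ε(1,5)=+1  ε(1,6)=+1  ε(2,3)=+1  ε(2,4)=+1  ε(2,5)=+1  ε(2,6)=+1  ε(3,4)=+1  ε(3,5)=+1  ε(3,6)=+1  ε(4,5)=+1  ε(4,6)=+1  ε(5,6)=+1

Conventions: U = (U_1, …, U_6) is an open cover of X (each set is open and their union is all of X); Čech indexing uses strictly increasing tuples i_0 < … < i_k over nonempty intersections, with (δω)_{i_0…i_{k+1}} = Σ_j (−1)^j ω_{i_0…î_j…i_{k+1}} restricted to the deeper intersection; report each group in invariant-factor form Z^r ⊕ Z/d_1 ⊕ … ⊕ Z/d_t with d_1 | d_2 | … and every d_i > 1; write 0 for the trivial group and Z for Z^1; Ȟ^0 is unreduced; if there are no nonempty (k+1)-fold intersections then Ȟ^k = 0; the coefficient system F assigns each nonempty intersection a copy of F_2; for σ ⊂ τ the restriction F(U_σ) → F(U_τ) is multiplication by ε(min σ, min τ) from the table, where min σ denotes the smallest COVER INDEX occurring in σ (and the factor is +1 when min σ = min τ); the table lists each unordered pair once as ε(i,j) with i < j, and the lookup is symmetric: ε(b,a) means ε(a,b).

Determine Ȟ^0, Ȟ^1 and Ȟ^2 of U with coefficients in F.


nonempty overlaps:
  U12={x14,x17,x26} U13={x19,x21,x26} U14={x7,x21,x24} U15={x7,x16,x23} U16={x3,x17,x23} U23={x10,x26,x31} U24={x6,x12,x28} U25={x10,x12,x15} U26={x17,x27,x28} U34={x4,x21,x30} U35={x2,x10,x18} U36={x4,x13,x18} U45={x7,x9,x12} U46={x4,x22,x28} U56={x1,x18,x23}
  U123={x26} U126={x17} U134={x21} U145={x7} U156={x23} U235={x10} U245={x12} U246={x28} U346={x4} U356={x18}
C dims 6,15,10; δ0: rk_F2 5; δ1: rk_F2 9
degree 0: 6−5−0 = 1 → Ȟ^0 ≅ Z/2
degree 1: 15−9−5 = 1 → Ȟ^1 ≅ Z/2
degree 2: 10−0−9 = 1 → Ȟ^2 ≅ Z/2

Ȟ^0 ≅ Z/2; Ȟ^1 ≅ Z/2; Ȟ^2 ≅ Z/2


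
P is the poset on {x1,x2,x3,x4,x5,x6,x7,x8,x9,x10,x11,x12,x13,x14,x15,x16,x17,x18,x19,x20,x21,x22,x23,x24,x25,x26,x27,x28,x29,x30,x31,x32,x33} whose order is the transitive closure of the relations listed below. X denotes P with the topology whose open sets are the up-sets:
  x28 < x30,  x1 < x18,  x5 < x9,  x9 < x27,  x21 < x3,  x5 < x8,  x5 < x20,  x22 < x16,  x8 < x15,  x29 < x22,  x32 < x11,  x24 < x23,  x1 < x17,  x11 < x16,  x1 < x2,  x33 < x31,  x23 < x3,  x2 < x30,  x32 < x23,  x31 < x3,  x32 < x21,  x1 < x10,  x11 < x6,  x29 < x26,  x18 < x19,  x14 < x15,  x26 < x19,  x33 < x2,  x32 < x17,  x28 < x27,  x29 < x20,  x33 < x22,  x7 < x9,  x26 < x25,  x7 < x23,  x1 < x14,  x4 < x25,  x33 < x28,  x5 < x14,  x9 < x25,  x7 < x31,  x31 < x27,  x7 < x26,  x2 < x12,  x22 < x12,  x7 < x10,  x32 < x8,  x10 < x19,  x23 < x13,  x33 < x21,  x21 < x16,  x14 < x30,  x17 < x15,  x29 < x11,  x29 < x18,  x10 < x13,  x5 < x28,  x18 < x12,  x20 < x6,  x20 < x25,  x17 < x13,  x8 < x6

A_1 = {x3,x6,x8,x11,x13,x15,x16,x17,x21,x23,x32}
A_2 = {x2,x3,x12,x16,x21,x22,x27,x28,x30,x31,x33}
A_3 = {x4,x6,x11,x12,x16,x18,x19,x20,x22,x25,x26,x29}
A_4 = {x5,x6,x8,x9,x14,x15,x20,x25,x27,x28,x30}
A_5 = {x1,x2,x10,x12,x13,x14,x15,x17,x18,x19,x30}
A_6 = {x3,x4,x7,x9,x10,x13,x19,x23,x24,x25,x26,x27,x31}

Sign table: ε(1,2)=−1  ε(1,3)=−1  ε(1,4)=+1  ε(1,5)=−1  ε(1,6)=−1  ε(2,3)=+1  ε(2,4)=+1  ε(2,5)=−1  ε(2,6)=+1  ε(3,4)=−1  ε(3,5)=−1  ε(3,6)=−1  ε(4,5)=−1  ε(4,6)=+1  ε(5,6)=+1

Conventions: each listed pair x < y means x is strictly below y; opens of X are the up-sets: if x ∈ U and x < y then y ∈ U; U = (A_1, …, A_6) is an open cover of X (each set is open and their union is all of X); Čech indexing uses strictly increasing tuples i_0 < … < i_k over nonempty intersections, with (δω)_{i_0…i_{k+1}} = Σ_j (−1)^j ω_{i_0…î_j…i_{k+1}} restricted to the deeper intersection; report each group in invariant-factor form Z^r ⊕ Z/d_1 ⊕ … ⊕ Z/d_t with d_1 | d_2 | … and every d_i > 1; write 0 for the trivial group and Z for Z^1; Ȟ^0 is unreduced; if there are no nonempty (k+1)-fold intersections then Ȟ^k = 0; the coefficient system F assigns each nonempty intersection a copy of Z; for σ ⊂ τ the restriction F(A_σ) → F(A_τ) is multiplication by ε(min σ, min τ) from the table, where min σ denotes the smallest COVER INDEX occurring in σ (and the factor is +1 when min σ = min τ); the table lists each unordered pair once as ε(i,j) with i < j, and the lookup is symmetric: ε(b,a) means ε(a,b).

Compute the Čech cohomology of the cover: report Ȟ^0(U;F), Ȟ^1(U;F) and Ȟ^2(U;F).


Ȟ^0 ≅ 0; Ȟ^1 ≅ Z/2; Ȟ^2 ≅ Z

nerve simplices:
  A12={x3,x16,x21} A13={x6,x11,x16} A14={x6,x8,x15} A15={x13,x15,x17} A16={x3,x13,x23} A23={x12,x16,x22} A24={x27,x28,x30} A25={x2,x12,x30} A26={x3,x27,x31} A34={x6,x20,x25} A35={x12,x18,x19} A36={x4,x19,x25,x26} A45={x14,x15,x30} A46={x9,x25,x27} A56={x10,x13,x19}
  A123={x16} A126={x3} A134={x6} A145={x15} A156={x13} A235={x12} A245={x30} A246={x27} A346={x25} A356={x19}
C dims 6,15,10; δ0: rk 6, SNF 1^5·2; δ1: rk 9, SNF 1^9
degree 0: 6−6−0 = 0 → Ȟ^0 ≅ 0
degree 1: 15−9−6 = 0 plus torsion [2] → Ȟ^1 ≅ Z/2
degree 2: 10−0−9 = 1 → Ȟ^2 ≅ Z


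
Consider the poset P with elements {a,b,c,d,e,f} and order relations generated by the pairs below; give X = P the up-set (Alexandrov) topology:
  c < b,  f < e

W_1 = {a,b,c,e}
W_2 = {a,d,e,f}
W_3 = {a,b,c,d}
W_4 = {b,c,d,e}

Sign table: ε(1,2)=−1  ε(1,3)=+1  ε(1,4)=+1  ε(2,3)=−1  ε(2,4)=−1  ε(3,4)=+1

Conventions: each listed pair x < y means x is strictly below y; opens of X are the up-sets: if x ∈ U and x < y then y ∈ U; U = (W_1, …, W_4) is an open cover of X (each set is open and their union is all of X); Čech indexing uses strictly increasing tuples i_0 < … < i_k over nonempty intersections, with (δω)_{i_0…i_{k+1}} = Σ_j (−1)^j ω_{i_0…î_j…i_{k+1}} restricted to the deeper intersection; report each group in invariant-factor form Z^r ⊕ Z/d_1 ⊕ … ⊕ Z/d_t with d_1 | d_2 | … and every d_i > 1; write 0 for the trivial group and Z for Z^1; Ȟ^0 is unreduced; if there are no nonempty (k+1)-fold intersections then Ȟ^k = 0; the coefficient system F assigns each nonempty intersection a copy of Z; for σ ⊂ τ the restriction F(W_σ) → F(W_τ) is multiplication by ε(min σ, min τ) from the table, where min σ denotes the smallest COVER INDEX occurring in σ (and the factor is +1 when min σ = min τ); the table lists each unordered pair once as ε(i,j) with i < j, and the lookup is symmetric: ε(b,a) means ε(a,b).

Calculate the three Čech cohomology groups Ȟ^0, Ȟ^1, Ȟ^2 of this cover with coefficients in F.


Ȟ^0 = Z, Ȟ^1 = 0 and Ȟ^2 = Z

nerve simplices:
  W12={a,e} W13={a,b,c} W14={b,c,e} W23={a,d} W24={d,e} W34={b,c,d}
  W123={a} W124={e} W134={b,c} W234={d}
C dims 4,6,4; δ0: rk 3, SNF 1^3; δ1: rk 3, SNF 1^3
degree 0: 4−3−0 = 1 → Ȟ^0 ≅ Z
degree 1: 6−3−3 = 0 → Ȟ^1 ≅ 0
degree 2: 4−0−3 = 1 → Ȟ^2 ≅ Z


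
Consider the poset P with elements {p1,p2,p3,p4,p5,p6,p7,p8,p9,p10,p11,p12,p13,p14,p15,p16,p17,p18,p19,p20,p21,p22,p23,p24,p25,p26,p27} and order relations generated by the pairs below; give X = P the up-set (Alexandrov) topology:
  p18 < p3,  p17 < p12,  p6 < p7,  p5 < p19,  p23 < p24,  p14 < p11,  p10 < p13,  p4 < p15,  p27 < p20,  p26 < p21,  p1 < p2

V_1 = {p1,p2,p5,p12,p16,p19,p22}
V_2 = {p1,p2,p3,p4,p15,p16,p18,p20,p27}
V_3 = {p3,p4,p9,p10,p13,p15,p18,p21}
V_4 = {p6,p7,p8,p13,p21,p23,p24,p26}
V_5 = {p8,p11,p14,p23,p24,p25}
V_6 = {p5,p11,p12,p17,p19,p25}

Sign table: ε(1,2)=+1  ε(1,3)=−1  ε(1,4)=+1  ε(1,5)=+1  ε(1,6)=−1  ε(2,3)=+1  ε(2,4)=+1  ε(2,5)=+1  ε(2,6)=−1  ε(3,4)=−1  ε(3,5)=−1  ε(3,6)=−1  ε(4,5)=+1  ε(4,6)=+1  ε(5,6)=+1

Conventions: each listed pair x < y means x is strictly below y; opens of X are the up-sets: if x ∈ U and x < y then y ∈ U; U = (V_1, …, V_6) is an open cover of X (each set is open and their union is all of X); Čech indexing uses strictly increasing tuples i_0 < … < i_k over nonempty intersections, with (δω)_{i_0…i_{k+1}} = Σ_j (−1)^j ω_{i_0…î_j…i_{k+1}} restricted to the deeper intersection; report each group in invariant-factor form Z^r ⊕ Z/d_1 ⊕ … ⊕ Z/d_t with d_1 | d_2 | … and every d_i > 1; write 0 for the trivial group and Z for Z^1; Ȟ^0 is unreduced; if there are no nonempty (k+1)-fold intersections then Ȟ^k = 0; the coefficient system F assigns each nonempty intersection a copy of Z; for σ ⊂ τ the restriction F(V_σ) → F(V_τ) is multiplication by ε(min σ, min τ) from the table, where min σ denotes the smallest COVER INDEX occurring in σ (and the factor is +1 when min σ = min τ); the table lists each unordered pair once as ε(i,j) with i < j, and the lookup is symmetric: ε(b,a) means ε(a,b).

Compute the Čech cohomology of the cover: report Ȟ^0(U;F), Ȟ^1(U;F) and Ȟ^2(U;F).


Ȟ^0(U;F) ≅ Z,  Ȟ^1(U;F) ≅ Z,  Ȟ^2(U;F) ≅ 0

nonempty intersections:
  V12={p1,p2,p16} V16={p5,p12,p19} V23={p3,p4,p15,p18} V34={p13,p21} V45={p8,p23,p24} V56={p11,p25}
C dims 6,6; δ0: rk 5, SNF 1^5
Ȟ^0: (6−5)−0=1 ⇒ Z
Ȟ^1: (6−0)−5=1 ⇒ Z
Ȟ^2: (0−0)−0=0 ⇒ 0
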